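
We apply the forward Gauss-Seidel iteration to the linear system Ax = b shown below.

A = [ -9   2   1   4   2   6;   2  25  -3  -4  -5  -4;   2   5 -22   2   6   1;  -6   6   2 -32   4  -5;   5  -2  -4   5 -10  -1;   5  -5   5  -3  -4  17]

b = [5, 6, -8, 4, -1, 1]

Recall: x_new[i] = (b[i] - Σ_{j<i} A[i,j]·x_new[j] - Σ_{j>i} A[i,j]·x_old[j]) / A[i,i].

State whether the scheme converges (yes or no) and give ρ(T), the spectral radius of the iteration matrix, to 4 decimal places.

A = D + L + U where D = diag(-9, 25, -22, -32, -10, 17).
Gauss-Seidel: T = -(D+L)⁻¹U, row 0 first, T[0,3] = -(4)/(-9) = +0.4444; later rows by forward substitution.
  T[0,:] = [+0.0000, +0.2222, +0.1111, +0.4444, +0.2222, +0.6667]
  T[1,:] = [+0.0000, -0.0178, +0.1111, +0.1244, +0.1822, +0.1067]
  T[2,:] = [+0.0000, +0.0162, +0.0354, +0.1596, +0.3343, +0.1303]
  T[3,:] = [+0.0000, -0.0440, +0.0022, -0.0500, +0.1384, -0.2531]
  T[4,:] = [+0.0000, +0.0862, +0.0203, +0.1085, +0.0101, +0.0333]
  T[5,:] = [+0.0000, -0.0628, -0.0052, -0.1244, -0.0833, -0.2399]
|roots of det(T-λI)|: 0.3162, 0.2473, 0.1048, 0.1048, 0.0104, 0.0000.
ρ(T) = max|λ| = 0.3162; 0.3162 < 1: convergent.

yes, ρ = 0.3162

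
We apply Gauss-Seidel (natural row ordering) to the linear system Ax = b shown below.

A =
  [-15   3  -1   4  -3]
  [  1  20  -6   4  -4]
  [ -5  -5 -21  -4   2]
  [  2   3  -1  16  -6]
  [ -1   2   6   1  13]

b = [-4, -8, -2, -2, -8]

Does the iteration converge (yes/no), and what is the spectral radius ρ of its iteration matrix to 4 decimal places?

A = D + L + U where D = diag(-15, 20, -21, 16, 13).
T_GS = -(D+L)⁻¹U: row 0 first, T[0,2] = -(-1)/(-15) = -0.0667; later rows by forward substitution.
  T[0,:] = [+0.0000  +0.2000  -0.0667  +0.2667  -0.2000]
  T[1,:] = [+0.0000  -0.0100  +0.3033  -0.2133  +0.2100]
  T[2,:] = [+0.0000  -0.0452  -0.0563  -0.2032  +0.0929]
  T[3,:] = [+0.0000  -0.0260  -0.0521  -0.0060  +0.3664]
  T[4,:] = [+0.0000  +0.0398  -0.0218  +0.1476  -0.1187]
eigenvalue magnitudes: 0.3102, 0.1772, 0.1118, 0.0536, 0.0000.
ρ(T) = max|λ| = 0.3102; 0.3102 < 1 ⇒ converges.

yes, ρ = 0.3102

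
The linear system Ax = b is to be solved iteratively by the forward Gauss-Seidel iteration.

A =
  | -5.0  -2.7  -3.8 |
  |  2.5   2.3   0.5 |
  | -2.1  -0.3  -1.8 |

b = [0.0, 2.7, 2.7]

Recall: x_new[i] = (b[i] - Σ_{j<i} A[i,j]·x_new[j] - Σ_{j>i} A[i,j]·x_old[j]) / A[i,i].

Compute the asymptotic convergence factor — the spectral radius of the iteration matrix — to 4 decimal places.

1.2638

Diagonal D = diag(-5, 2.3, -1.8); L, U strict lower/upper.
GS T = -(D+L)⁻¹U: row 0 first, T[0,1] = -(-2.7)/(-5) = -0.5400; later rows by forward substitution.
  T[0,:] = [+0.0000  -0.5400  -0.7600]
  T[1,:] = [+0.0000  +0.5870  +0.6087]
  T[2,:] = [+0.0000  +0.5322  +0.7852]
|λ(T)| sorted: 1.2638, 0.1084, 0.0000.
spectral radius ρ = 1.2638; 1.2638 > 1, so it fails to converge.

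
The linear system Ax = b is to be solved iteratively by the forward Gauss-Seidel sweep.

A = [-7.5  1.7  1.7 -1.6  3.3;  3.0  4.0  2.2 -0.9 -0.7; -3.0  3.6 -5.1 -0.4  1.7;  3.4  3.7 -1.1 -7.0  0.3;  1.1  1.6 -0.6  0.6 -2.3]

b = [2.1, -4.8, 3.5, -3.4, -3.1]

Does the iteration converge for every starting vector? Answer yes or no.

yes

A = D + L + U where D = diag(-7.5, 4, -5.1, -7, -2.3).
T_GS = -(D+L)⁻¹U: row 0 first, T[0,2] = -(1.7)/(-7.5) = +0.2267; later rows by forward substitution.
  T[0,:] = [+0.0000, +0.2267, +0.2267, -0.2133, +0.4400]
  T[1,:] = [+0.0000, -0.1700, -0.7200, +0.3850, -0.1550]
  T[2,:] = [+0.0000, -0.2533, -0.6416, +0.3188, -0.0349]
  T[3,:] = [+0.0000, +0.0600, -0.1697, +0.0498, +0.1801]
  T[4,:] = [+0.0000, +0.0719, -0.2694, +0.0956, +0.1587]
|eigenvalues of T|: 0.8781, 0.1389, 0.1389, 0.0118, 0.0000.
ρ(T) = max|λ| = 0.8781; 0.8781 < 1 ⇒ converges.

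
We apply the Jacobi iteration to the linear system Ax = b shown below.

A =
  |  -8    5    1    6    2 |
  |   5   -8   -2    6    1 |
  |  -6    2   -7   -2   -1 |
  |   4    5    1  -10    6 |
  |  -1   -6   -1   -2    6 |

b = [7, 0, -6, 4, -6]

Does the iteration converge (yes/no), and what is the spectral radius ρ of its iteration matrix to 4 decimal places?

no, ρ = 1.5207

Split A = D + L + U, D = diag(-8, -8, -7, -10, 6).
Jacobi T = -D⁻¹(L+U): T[0,4] = -(2)/(-8) = +0.2500; T[0,0] = 0.
  T[0,:] = [+0.0000  +0.6250  +0.1250  +0.7500  +0.2500]
  T[1,:] = [+0.6250  +0.0000  -0.2500  +0.7500  +0.1250]
  T[2,:] = [-0.8571  +0.2857  +0.0000  -0.2857  -0.1429]
  T[3,:] = [+0.4000  +0.5000  +0.1000  +0.0000  +0.6000]
  T[4,:] = [+0.1667  +1.0000  +0.1667  +0.3333  +0.0000]
|λ(T)| sorted: 1.5207, 0.5464, 0.5464, 0.4910, 0.4910.
spectral radius ρ = 1.5207; 1.5207 > 1 ⇒ diverges.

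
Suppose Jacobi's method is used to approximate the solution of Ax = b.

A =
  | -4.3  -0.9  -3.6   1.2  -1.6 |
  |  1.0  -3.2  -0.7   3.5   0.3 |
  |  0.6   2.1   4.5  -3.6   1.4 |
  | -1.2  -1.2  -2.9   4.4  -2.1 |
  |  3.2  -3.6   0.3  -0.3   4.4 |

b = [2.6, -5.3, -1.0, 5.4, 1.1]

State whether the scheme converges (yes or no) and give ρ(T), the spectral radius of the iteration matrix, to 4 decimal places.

no, ρ = 1.3023

Let D = diag(-4.3, -3.2, 4.5, 4.4, 4.4); L, U the strict triangles.
T_J = -D⁻¹(L+U): T[0,1] = -(-0.9)/(-4.3) = -0.2093; T[0,0] = 0.
  T[0,:] = [+0.0000, -0.2093, -0.8372, +0.2791, -0.3721]
  T[1,:] = [+0.3125, +0.0000, -0.2188, +1.0938, +0.0938]
  T[2,:] = [-0.1333, -0.4667, +0.0000, +0.8000, -0.3111]
  T[3,:] = [+0.2727, +0.2727, +0.6591, +0.0000, +0.4773]
  T[4,:] = [-0.7273, +0.8182, -0.0682, +0.0682, +0.0000]
|roots of det(T-λI)|: 1.3023, 0.8592, 0.6360, 0.2464, 0.0536.
ρ(T) = max|λ| = 1.3023; 1.3023 > 1 ⇒ diverges.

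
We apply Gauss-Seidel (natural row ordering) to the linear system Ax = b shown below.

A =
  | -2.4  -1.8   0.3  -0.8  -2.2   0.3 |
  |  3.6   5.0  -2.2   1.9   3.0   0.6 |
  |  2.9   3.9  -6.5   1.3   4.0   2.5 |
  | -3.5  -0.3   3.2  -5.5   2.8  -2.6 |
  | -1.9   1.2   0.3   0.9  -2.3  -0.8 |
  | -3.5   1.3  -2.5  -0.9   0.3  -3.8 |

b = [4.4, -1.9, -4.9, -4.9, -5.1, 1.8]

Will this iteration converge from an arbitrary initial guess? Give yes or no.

A = D + L + U where D = diag(-2.4, 5, -6.5, -5.5, -2.3, -3.8).
GS T = -(D+L)⁻¹U: row 0 first, T[0,5] = -(0.3)/(-2.4) = +0.1250; later rows by forward substitution.
  T[0,:] = [+0.0000, -0.7500, +0.1250, -0.3333, -0.9167, +0.1250]
  T[1,:] = [+0.0000, +0.5400, +0.3500, -0.1400, +0.0600, -0.2100]
  T[2,:] = [+0.0000, -0.0106, +0.2658, -0.0327, +0.2424, +0.3144]
  T[3,:] = [+0.0000, +0.4416, +0.0560, +0.2007, +1.2302, -0.3579]
  T[4,:] = [+0.0000, +1.0727, +0.1359, +0.2766, +1.3015, -0.6597]
  T[5,:] = [+0.0000, +0.8626, -0.1728, +0.2549, +0.5167, -0.3611]
|λ(T)| sorted: 1.2892, 0.5660, 0.4384, 0.4384, 0.0767, 0.0000.
spectral radius ρ = 1.2892; 1.2892 > 1, so it fails to converge.

no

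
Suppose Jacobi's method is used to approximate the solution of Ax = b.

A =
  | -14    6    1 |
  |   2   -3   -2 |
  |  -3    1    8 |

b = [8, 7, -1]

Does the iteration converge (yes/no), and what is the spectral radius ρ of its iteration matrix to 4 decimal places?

A = D + L + U where D = diag(-14, -3, 8).
Jacobi T = -D⁻¹(L+U): T[0,1] = -(6)/(-14) = +0.4286; T[0,0] = 0.
  T[0,:] = [+0.0000, +0.4286, +0.0714]
  T[1,:] = [+0.6667, +0.0000, -0.6667]
  T[2,:] = [+0.3750, -0.1250, +0.0000]
|eigenvalues of T|: 0.7406, 0.3908, 0.3908.
ρ(T) = max|λ| = 0.7406; 0.7406 < 1: convergent.

yes, ρ = 0.7406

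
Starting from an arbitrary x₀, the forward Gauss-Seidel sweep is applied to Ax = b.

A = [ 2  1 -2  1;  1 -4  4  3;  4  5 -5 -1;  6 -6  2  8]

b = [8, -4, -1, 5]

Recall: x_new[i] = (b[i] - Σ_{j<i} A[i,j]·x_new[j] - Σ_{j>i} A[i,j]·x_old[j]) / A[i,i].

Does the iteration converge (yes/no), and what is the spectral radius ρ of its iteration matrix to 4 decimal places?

Let D = diag(2, -4, -5, 8); L, U the strict triangles.
GS T = -(D+L)⁻¹U: row 0 first, T[0,2] = -(-2)/(2) = +1.0000; later rows by forward substitution.
  T[0,:] = [+0.0000  -0.5000  +1.0000  -0.5000]
  T[1,:] = [+0.0000  -0.1250  +1.2500  +0.6250]
  T[2,:] = [+0.0000  -0.5250  +2.0500  +0.0250]
  T[3,:] = [+0.0000  +0.4125  -0.3250  +0.8375]
|roots of det(T-λI)|: 1.6994, 1.1031, 0.0400, 0.0000.
spectral radius ρ = 1.6994; 1.6994 > 1: divergent.

no, ρ = 1.6994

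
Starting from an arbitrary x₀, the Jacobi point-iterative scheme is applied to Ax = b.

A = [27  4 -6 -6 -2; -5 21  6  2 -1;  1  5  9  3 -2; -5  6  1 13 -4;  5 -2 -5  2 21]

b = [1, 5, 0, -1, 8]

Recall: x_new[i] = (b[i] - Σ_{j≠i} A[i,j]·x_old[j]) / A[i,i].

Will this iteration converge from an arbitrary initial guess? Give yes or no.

A = D + L + U where D = diag(27, 21, 9, 13, 21).
Jacobi: T = -D⁻¹(L+U), T[4,2] = -(-5)/(21) = +0.2381; T[4,4] = 0.
  T[0,:] = [+0.0000 -0.1481 +0.2222 +0.2222 +0.0741]
  T[1,:] = [+0.2381 +0.0000 -0.2857 -0.0952 +0.0476]
  T[2,:] = [-0.1111 -0.5556 +0.0000 -0.3333 +0.2222]
  T[3,:] = [+0.3846 -0.4615 -0.0769 +0.0000 +0.3077]
  T[4,:] = [-0.2381 +0.0952 +0.2381 -0.0952 +0.0000]
|λ(T)| sorted: 0.7302, 0.5071, 0.5071, 0.0581, 0.0384.
ρ(T) = max|λ| = 0.7302; 0.7302 < 1: convergent.

yes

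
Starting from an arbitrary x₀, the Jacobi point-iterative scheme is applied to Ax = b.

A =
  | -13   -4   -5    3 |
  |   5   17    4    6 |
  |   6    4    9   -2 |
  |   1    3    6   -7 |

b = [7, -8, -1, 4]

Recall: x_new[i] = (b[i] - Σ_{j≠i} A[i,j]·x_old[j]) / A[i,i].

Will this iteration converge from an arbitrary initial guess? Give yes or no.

yes

Let D = diag(-13, 17, 9, -7); L, U the strict triangles.
T_J = -D⁻¹(L+U): T[2,1] = -(4)/(9) = -0.4444; T[2,2] = 0.
  T[0,:] = [+0.0000, -0.3077, -0.3846, +0.2308]
  T[1,:] = [-0.2941, +0.0000, -0.2353, -0.3529]
  T[2,:] = [-0.6667, -0.4444, +0.0000, +0.2222]
  T[3,:] = [+0.1429, +0.4286, +0.8571, +0.0000]
moduli |λ_i(T)| = 0.8359, 0.4828, 0.3395, 0.0136.
spectral radius ρ = 0.8359; 0.8359 < 1: convergent.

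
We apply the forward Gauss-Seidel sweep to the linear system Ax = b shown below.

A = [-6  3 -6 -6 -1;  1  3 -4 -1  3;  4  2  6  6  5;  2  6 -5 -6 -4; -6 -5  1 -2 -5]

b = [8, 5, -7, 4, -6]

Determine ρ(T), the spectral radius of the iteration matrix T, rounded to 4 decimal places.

1.4349

Let D = diag(-6, 3, 6, -6, -5); L, U the strict triangles.
GS T = -(D+L)⁻¹U: row 0 first, T[0,3] = -(-6)/(-6) = -1.0000; later rows by forward substitution.
  T[0,:] = [+0.0000, +0.5000, -1.0000, -1.0000, -0.1667]
  T[1,:] = [+0.0000, -0.1667, +1.6667, +0.6667, -0.9444]
  T[2,:] = [+0.0000, -0.2778, +0.1111, -0.5556, -0.4074]
  T[3,:] = [+0.0000, +0.2315, +1.2407, +0.7963, -1.3272]
  T[4,:] = [+0.0000, -0.5815, -0.9407, +0.1037, +1.5938]
|roots of det(T-λI)|: 1.4349, 1.1531, 0.5677, 0.5677, 0.0000.
spectral radius ρ = 1.4349; 1.4349 > 1, so it fails to converge.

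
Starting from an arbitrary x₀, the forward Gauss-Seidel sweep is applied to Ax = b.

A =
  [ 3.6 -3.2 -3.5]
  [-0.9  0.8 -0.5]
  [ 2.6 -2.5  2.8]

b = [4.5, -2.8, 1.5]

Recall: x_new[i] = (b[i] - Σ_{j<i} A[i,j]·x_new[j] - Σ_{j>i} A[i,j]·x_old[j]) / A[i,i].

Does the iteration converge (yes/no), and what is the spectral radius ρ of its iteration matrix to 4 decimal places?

no, ρ = 1.2030

Let D = diag(3.6, 0.8, 2.8); L, U the strict triangles.
GS T = -(D+L)⁻¹U: row 0 first, T[0,2] = -(-3.5)/(3.6) = +0.9722; later rows by forward substitution.
  T[0,:] = [+0.0000 +0.8889 +0.9722]
  T[1,:] = [+0.0000 +1.0000 +1.7188]
  T[2,:] = [+0.0000 +0.0675 +0.6318]
|λ(T)| sorted: 1.2030, 0.4288, 0.0000.
spectral radius ρ = 1.2030; 1.2030 > 1: divergent.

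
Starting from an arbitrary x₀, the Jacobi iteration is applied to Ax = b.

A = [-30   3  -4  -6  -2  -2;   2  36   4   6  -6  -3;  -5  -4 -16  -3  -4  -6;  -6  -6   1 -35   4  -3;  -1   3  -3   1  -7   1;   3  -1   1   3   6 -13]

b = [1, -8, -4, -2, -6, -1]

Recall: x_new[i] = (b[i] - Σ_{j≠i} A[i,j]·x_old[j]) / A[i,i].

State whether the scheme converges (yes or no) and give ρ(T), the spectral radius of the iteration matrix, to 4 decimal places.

Split A = D + L + U, D = diag(-30, 36, -16, -35, -7, -13).
T_J = -D⁻¹(L+U): T[1,5] = -(-3)/(36) = +0.0833; T[1,1] = 0.
  T[0,:] = [+0.0000, +0.1000, -0.1333, -0.2000, -0.0667, -0.0667]
  T[1,:] = [-0.0556, +0.0000, -0.1111, -0.1667, +0.1667, +0.0833]
  T[2,:] = [-0.3125, -0.2500, +0.0000, -0.1875, -0.2500, -0.3750]
  T[3,:] = [-0.1714, -0.1714, +0.0286, +0.0000, +0.1143, -0.0857]
  T[4,:] = [-0.1429, +0.4286, -0.4286, +0.1429, +0.0000, +0.1429]
  T[5,:] = [+0.2308, -0.0769, +0.0769, +0.2308, +0.4615, +0.0000]
moduli |λ_i(T)| = 0.6536, 0.3981, 0.3981, 0.2774, 0.2664, 0.0229.
ρ(T) = max|λ| = 0.6536; 0.6536 < 1, so it converges for any x₀.

yes, ρ = 0.6536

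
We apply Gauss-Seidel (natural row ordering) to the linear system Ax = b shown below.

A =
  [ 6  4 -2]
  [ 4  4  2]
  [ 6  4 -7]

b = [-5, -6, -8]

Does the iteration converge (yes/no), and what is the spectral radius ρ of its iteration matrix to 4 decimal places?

Split A = D + L + U, D = diag(6, 4, -7).
Gauss-Seidel: T = -(D+L)⁻¹U, row 0 first, T[0,1] = -(4)/(6) = -0.6667; later rows by forward substitution.
  T[0,:] = [+0.0000, -0.6667, +0.3333]
  T[1,:] = [+0.0000, +0.6667, -0.8333]
  T[2,:] = [+0.0000, -0.1905, -0.1905]
|eigenvalues of T|: 0.8232, 0.3471, 0.0000.
ρ(T) = max|λ| = 0.8232; 0.8232 < 1 ⇒ converges.

yes, ρ = 0.8232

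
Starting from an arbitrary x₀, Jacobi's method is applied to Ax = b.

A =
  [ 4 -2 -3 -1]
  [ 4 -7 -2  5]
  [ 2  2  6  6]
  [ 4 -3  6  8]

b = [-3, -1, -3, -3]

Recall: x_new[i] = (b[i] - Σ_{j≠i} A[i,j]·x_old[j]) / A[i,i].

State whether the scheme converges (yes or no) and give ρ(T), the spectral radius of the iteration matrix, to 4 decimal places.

Split A = D + L + U, D = diag(4, -7, 6, 8).
Jacobi: T = -D⁻¹(L+U), T[3,1] = -(-3)/(8) = +0.3750; T[3,3] = 0.
  T[0,:] = [+0.0000, +0.5000, +0.7500, +0.2500]
  T[1,:] = [+0.5714, +0.0000, -0.2857, +0.7143]
  T[2,:] = [-0.3333, -0.3333, +0.0000, -1.0000]
  T[3,:] = [-0.5000, +0.3750, -0.7500, +0.0000]
|roots of det(T-λI)|: 1.1618, 0.7785, 0.7785, 0.2050.
spectral radius ρ = 1.1618; 1.1618 > 1: divergent.

no, ρ = 1.1618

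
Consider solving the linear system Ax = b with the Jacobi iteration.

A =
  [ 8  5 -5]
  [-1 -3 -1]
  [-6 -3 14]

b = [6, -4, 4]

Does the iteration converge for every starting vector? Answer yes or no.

Let D = diag(8, -3, 14); L, U the strict triangles.
Jacobi: T = -D⁻¹(L+U), T[0,2] = -(-5)/(8) = +0.6250; T[0,0] = 0.
  T[0,:] = [+0.0000, -0.6250, +0.6250]
  T[1,:] = [-0.3333, +0.0000, -0.3333]
  T[2,:] = [+0.4286, +0.2143, +0.0000]
|eigenvalues of T|: 0.6855, 0.5715, 0.1139.
spectral radius ρ = 0.6855; 0.6855 < 1: convergent.

yes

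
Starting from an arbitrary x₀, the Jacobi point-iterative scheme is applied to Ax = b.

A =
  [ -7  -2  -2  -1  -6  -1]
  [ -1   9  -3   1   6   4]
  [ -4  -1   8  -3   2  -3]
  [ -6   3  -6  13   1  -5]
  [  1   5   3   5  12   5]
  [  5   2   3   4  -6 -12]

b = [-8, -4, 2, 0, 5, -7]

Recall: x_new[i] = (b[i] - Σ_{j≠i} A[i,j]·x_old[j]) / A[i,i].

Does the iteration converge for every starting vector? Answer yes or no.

no

Write A = D+L+U with D = diag(-7, 9, 8, 13, 12, -12).
Jacobi T = -D⁻¹(L+U): T[1,0] = -(-1)/(9) = +0.1111; T[1,1] = 0.
  T[0,:] = [+0.0000 -0.2857 -0.2857 -0.1429 -0.8571 -0.1429]
  T[1,:] = [+0.1111 +0.0000 +0.3333 -0.1111 -0.6667 -0.4444]
  T[2,:] = [+0.5000 +0.1250 +0.0000 +0.3750 -0.2500 +0.3750]
  T[3,:] = [+0.4615 -0.2308 +0.4615 +0.0000 -0.0769 +0.3846]
  T[4,:] = [-0.0833 -0.4167 -0.2500 -0.4167 +0.0000 -0.4167]
  T[5,:] = [+0.4167 +0.1667 +0.2500 +0.3333 -0.5000 +0.0000]
|roots of det(T-λI)|: 1.1484, 0.5683, 0.4889, 0.4889, 0.3094, 0.1684.
spectral radius ρ = 1.1484; 1.1484 > 1: divergent.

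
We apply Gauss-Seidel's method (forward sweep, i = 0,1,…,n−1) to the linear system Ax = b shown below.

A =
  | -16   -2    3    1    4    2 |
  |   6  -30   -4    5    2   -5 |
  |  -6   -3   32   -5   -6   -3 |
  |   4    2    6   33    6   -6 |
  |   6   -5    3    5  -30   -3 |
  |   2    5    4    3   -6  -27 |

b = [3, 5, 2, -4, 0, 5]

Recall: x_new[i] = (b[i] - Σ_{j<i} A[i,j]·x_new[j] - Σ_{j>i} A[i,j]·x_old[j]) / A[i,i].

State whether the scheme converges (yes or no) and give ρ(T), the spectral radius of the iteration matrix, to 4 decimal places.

yes, ρ = 0.1714

Let D = diag(-16, -30, 32, 33, -30, -27); L, U the strict triangles.
T_GS = -(D+L)⁻¹U: row 0 first, T[0,3] = -(1)/(-16) = +0.0625; later rows by forward substitution.
  T[0,:] = [+0.0000, -0.1250, +0.1875, +0.0625, +0.2500, +0.1250]
  T[1,:] = [+0.0000, -0.0250, -0.0958, +0.1792, +0.1167, -0.1417]
  T[2,:] = [+0.0000, -0.0258, +0.0262, +0.1848, +0.2453, +0.1039]
  T[3,:] = [+0.0000, +0.0214, -0.0217, -0.0520, -0.2638, +0.1564]
  T[4,:] = [+0.0000, -0.0199, +0.0525, -0.0076, +0.0111, -0.0149]
  T[5,:] = [+0.0000, -0.0109, -0.0141, +0.0611, +0.0447, +0.0191]
|roots of det(T-λI)|: 0.1714, 0.1339, 0.1339, 0.0875, 0.0130, 0.0000.
ρ(T) = max|λ| = 0.1714; 0.1714 < 1: convergent.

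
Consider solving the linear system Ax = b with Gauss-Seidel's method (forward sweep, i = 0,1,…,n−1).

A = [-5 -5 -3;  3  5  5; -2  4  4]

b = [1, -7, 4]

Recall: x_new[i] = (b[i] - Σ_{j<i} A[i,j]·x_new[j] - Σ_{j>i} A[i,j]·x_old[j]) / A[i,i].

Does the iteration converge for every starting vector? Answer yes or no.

no

Split A = D + L + U, D = diag(-5, 5, 4).
GS T = -(D+L)⁻¹U: row 0 first, T[0,2] = -(-3)/(-5) = -0.6000; later rows by forward substitution.
  T[0,:] = [+0.0000  -1.0000  -0.6000]
  T[1,:] = [+0.0000  +0.6000  -0.6400]
  T[2,:] = [+0.0000  -1.1000  +0.3400]
|roots of det(T-λI)|: 1.3191, 0.3791, 0.0000.
ρ = 1.3191; 1.3191 > 1, so it fails to converge.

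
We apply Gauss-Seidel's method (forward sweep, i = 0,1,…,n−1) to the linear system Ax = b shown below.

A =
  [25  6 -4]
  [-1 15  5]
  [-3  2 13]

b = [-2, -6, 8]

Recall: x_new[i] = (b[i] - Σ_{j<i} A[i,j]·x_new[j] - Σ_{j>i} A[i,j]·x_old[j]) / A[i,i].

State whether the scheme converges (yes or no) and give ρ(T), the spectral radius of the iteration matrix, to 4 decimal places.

A = D + L + U where D = diag(25, 15, 13).
T_GS = -(D+L)⁻¹U: row 0 first, T[0,1] = -(6)/(25) = -0.2400; later rows by forward substitution.
  T[0,:] = [+0.0000 -0.2400 +0.1600]
  T[1,:] = [+0.0000 -0.0160 -0.3227]
  T[2,:] = [+0.0000 -0.0529 +0.0866]
moduli |λ_i(T)| = 0.1757, 0.1051, 0.0000.
ρ = 0.1757; 0.1757 < 1, so it converges for any x₀.

yes, ρ = 0.1757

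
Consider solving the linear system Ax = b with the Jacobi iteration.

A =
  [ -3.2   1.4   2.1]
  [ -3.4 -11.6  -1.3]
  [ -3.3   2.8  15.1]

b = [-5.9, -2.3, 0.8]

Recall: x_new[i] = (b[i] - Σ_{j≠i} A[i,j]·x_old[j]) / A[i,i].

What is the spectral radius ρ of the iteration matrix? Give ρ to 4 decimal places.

Diagonal D = diag(-3.2, -11.6, 15.1); L, U strict lower/upper.
Jacobi: T = -D⁻¹(L+U), T[2,0] = -(-3.3)/(15.1) = +0.2185; T[2,2] = 0.
  T[0,:] = [+0.0000  +0.4375  +0.6562]
  T[1,:] = [-0.2931  +0.0000  -0.1121]
  T[2,:] = [+0.2185  -0.1854  +0.0000]
moduli |λ_i(T)| = 0.3330, 0.2737, 0.2737.
spectral radius ρ = 0.3330; 0.3330 < 1 ⇒ converges.

0.3330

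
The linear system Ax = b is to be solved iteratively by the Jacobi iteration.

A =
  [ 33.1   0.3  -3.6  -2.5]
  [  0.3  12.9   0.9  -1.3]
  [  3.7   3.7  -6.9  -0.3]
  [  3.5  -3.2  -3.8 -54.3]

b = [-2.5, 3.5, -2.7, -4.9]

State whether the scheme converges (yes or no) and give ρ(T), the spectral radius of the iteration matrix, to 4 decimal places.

yes, ρ = 0.2649

Let D = diag(33.1, 12.9, -6.9, -54.3); L, U the strict triangles.
T_J = -D⁻¹(L+U): T[1,3] = -(-1.3)/(12.9) = +0.1008; T[1,1] = 0.
  T[0,:] = [+0.0000  -0.0091  +0.1088  +0.0755]
  T[1,:] = [-0.0233  +0.0000  -0.0698  +0.1008]
  T[2,:] = [+0.5362  +0.5362  +0.0000  -0.0435]
  T[3,:] = [+0.0645  -0.0589  -0.0700  +0.0000]
|λ(T)| sorted: 0.2649, 0.1725, 0.1725, 0.1478.
ρ = 0.2649; 0.2649 < 1: convergent.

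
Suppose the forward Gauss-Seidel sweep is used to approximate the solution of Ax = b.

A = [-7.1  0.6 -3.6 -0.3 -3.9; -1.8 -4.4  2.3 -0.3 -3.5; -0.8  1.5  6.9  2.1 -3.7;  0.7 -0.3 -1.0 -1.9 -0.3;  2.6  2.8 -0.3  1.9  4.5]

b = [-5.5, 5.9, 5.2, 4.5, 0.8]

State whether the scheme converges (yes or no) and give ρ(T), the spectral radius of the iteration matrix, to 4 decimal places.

yes, ρ = 0.9066

A = D + L + U where D = diag(-7.1, -4.4, 6.9, -1.9, 4.5).
T_GS = -(D+L)⁻¹U: row 0 first, T[0,1] = -(0.6)/(-7.1) = +0.0845; later rows by forward substitution.
  T[0,:] = [+0.0000  +0.0845  -0.5070  -0.0423  -0.5493]
  T[1,:] = [+0.0000  -0.0346  +0.7302  -0.0509  -0.5707]
  T[2,:] = [+0.0000  +0.0173  -0.2175  -0.2982  +0.5966]
  T[3,:] = [+0.0000  +0.0275  -0.1876  +0.1494  -0.5842]
  T[4,:] = [+0.0000  -0.0378  -0.0966  -0.0269  +0.9589]
|roots of det(T-λI)|: 0.9066, 0.3813, 0.3413, 0.0104, 0.0000.
ρ(T) = max|λ| = 0.9066; 0.9066 < 1, so it converges for any x₀.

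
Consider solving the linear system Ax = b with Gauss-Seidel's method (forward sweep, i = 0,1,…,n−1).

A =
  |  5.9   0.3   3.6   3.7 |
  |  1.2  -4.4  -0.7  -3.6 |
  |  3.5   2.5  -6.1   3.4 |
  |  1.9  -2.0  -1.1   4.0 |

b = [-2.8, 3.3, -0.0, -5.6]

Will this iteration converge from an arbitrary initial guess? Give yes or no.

Let D = diag(5.9, -4.4, -6.1, 4); L, U the strict triangles.
Gauss-Seidel: T = -(D+L)⁻¹U, row 0 first, T[0,2] = -(3.6)/(5.9) = -0.6102; later rows by forward substitution.
  T[0,:] = [+0.0000 -0.0508 -0.6102 -0.6271]
  T[1,:] = [+0.0000 -0.0139 -0.3255 -0.9892]
  T[2,:] = [+0.0000 -0.0349 -0.4835 -0.2079]
  T[3,:] = [+0.0000 +0.0076 -0.0059 -0.2539]
|λ(T)| sorted: 0.5074, 0.2251, 0.0187, 0.0000.
spectral radius ρ = 0.5074; 0.5074 < 1, so it converges for any x₀.

yes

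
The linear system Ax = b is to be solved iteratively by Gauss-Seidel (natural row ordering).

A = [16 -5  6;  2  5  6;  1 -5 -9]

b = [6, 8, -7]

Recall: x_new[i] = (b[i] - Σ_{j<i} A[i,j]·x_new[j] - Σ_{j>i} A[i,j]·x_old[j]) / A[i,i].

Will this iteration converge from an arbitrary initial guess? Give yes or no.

yes

A = D + L + U where D = diag(16, 5, -9).
T_GS = -(D+L)⁻¹U: row 0 first, T[0,1] = -(-5)/(16) = +0.3125; later rows by forward substitution.
  T[0,:] = [+0.0000 +0.3125 -0.3750]
  T[1,:] = [+0.0000 -0.1250 -1.0500]
  T[2,:] = [+0.0000 +0.1042 +0.5417]
eigenvalue magnitudes: 0.2500, 0.1667, 0.0000.
ρ = 0.2500; 0.2500 < 1 ⇒ converges.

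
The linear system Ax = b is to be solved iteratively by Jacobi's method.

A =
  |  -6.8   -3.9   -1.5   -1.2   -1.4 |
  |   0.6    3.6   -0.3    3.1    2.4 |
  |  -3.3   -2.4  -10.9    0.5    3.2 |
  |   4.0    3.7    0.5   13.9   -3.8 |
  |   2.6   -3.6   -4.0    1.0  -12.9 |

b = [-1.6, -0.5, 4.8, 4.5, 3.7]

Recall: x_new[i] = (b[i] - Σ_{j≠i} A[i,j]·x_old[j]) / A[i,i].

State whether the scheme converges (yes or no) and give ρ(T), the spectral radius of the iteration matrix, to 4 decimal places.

Split A = D + L + U, D = diag(-6.8, 3.6, -10.9, 13.9, -12.9).
Jacobi T = -D⁻¹(L+U): T[3,1] = -(3.7)/(13.9) = -0.2662; T[3,3] = 0.
  T[0,:] = [+0.0000 -0.5735 -0.2206 -0.1765 -0.2059]
  T[1,:] = [-0.1667 +0.0000 +0.0833 -0.8611 -0.6667]
  T[2,:] = [-0.3028 -0.2202 +0.0000 +0.0459 +0.2936]
  T[3,:] = [-0.2878 -0.2662 -0.0360 +0.0000 +0.2734]
  T[4,:] = [+0.2016 -0.2791 -0.3101 +0.0775 +0.0000]
|roots of det(T-λI)|: 0.8230, 0.6683, 0.2812, 0.2812, 0.0130.
ρ = 0.8230; 0.8230 < 1: convergent.

yes, ρ = 0.8230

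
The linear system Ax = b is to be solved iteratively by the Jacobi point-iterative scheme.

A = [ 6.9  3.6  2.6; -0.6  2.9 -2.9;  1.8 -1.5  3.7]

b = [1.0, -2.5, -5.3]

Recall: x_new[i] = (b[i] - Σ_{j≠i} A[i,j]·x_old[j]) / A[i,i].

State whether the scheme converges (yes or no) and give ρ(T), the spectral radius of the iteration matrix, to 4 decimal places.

yes, ρ = 0.8598

Split A = D + L + U, D = diag(6.9, 2.9, 3.7).
Jacobi T = -D⁻¹(L+U): T[0,1] = -(3.6)/(6.9) = -0.5217; T[0,0] = 0.
  T[0,:] = [+0.0000  -0.5217  -0.3768]
  T[1,:] = [+0.2069  +0.0000  +1.0000]
  T[2,:] = [-0.4865  +0.4054  +0.0000]
|eigenvalues of T|: 0.8598, 0.5084, 0.5084.
ρ(T) = max|λ| = 0.8598; 0.8598 < 1, so it converges for any x₀.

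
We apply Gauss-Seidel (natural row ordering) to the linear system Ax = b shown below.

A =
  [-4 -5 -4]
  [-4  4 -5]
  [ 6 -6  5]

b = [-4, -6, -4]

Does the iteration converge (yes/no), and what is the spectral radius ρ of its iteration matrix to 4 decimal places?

Let D = diag(-4, 4, 5); L, U the strict triangles.
Gauss-Seidel: T = -(D+L)⁻¹U, row 0 first, T[0,1] = -(-5)/(-4) = -1.2500; later rows by forward substitution.
  T[0,:] = [+0.0000  -1.2500  -1.0000]
  T[1,:] = [+0.0000  -1.2500  +0.2500]
  T[2,:] = [+0.0000  +0.0000  +1.5000]
moduli |λ_i(T)| = 1.5000, 1.2500, 0.0000.
ρ(T) = max|λ| = 1.5000; 1.5000 > 1 ⇒ diverges.

no, ρ = 1.5000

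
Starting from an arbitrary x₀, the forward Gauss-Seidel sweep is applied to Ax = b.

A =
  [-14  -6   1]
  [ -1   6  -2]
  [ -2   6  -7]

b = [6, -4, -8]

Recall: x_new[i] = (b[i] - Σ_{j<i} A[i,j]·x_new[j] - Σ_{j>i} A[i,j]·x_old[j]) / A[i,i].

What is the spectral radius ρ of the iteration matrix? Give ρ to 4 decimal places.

0.3284

Split A = D + L + U, D = diag(-14, 6, -7).
GS T = -(D+L)⁻¹U: row 0 first, T[0,2] = -(1)/(-14) = +0.0714; later rows by forward substitution.
  T[0,:] = [+0.0000 -0.4286 +0.0714]
  T[1,:] = [+0.0000 -0.0714 +0.3452]
  T[2,:] = [+0.0000 +0.0612 +0.2755]
|eigenvalues of T|: 0.3284, 0.1243, 0.0000.
ρ = 0.3284; 0.3284 < 1: convergent.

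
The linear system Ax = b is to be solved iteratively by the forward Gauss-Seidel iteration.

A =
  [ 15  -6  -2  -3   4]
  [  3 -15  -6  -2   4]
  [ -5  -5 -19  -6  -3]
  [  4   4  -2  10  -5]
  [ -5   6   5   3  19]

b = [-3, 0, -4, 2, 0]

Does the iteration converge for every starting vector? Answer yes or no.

yes

Diagonal D = diag(15, -15, -19, 10, 19); L, U strict lower/upper.
T_GS = -(D+L)⁻¹U: row 0 first, T[0,1] = -(-6)/(15) = +0.4000; later rows by forward substitution.
  T[0,:] = [+0.0000  +0.4000  +0.1333  +0.2000  -0.2667]
  T[1,:] = [+0.0000  +0.0800  -0.3733  -0.0933  +0.2133]
  T[2,:] = [+0.0000  -0.1263  +0.0632  -0.3439  -0.1439]
  T[3,:] = [+0.0000  -0.2173  +0.1086  -0.1114  +0.4926]
  T[4,:] = [+0.0000  +0.1475  +0.1192  +0.1902  -0.1775]
|λ(T)| sorted: 0.5997, 0.2667, 0.2667, 0.1559, 0.0000.
ρ = 0.5997; 0.5997 < 1, so it converges for any x₀.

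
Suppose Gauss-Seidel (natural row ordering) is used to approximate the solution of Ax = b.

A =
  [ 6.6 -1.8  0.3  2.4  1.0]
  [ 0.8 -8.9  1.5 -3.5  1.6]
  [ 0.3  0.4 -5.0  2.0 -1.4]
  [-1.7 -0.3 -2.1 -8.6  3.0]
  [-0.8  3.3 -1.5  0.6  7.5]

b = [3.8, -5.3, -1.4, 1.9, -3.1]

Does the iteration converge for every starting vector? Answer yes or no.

Split A = D + L + U, D = diag(6.6, -8.9, -5, -8.6, 7.5).
Gauss-Seidel: T = -(D+L)⁻¹U, row 0 first, T[0,3] = -(2.4)/(6.6) = -0.3636; later rows by forward substitution.
  T[0,:] = [+0.0000  +0.2727  -0.0455  -0.3636  -0.1515]
  T[1,:] = [+0.0000  +0.0245  +0.1645  -0.4259  +0.1662]
  T[2,:] = [+0.0000  +0.0183  +0.0104  +0.3441  -0.2758]
  T[3,:] = [+0.0000  -0.0592  +0.0007  +0.0027  +0.4403]
  T[4,:] = [+0.0000  +0.0267  -0.0752  +0.2172  -0.1797]
|roots of det(T-λI)|: 0.5251, 0.1766, 0.1766, 0.0418, 0.0000.
spectral radius ρ = 0.5251; 0.5251 < 1: convergent.

yes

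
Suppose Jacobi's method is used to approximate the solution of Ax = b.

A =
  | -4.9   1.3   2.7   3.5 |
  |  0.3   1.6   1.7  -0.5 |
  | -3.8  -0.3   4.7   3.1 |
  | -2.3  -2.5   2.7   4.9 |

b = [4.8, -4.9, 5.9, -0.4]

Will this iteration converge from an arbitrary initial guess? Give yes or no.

A = D + L + U where D = diag(-4.9, 1.6, 4.7, 4.9).
Jacobi T = -D⁻¹(L+U): T[3,2] = -(2.7)/(4.9) = -0.5510; T[3,3] = 0.
  T[0,:] = [+0.0000, +0.2653, +0.5510, +0.7143]
  T[1,:] = [-0.1875, +0.0000, -1.0625, +0.3125]
  T[2,:] = [+0.8085, +0.0638, +0.0000, -0.6596]
  T[3,:] = [+0.4694, +0.5102, -0.5510, +0.0000]
|λ(T)| sorted: 1.1627, 0.8080, 0.8080, 0.3271.
ρ = 1.1627; 1.1627 > 1 ⇒ diverges.

no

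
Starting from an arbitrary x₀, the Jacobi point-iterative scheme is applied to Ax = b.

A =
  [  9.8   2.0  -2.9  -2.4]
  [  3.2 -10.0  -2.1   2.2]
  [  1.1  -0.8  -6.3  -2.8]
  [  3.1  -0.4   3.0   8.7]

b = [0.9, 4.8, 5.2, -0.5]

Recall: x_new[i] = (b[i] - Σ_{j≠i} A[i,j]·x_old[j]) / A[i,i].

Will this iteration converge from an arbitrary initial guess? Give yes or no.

yes

A = D + L + U where D = diag(9.8, -10, -6.3, 8.7).
Jacobi: T = -D⁻¹(L+U), T[3,2] = -(3)/(8.7) = -0.3448; T[3,3] = 0.
  T[0,:] = [+0.0000 -0.2041 +0.2959 +0.2449]
  T[1,:] = [+0.3200 +0.0000 -0.2100 +0.2200]
  T[2,:] = [+0.1746 -0.1270 +0.0000 -0.4444]
  T[3,:] = [-0.3563 +0.0460 -0.3448 +0.0000]
|roots of det(T-λI)|: 0.5385, 0.3671, 0.3671, 0.3492.
ρ(T) = max|λ| = 0.5385; 0.5385 < 1 ⇒ converges.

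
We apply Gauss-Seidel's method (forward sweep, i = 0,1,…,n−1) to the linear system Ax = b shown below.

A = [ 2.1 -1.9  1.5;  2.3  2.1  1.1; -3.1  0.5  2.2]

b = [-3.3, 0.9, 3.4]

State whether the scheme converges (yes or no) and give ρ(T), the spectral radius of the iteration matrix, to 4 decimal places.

Let D = diag(2.1, 2.1, 2.2); L, U the strict triangles.
GS T = -(D+L)⁻¹U: row 0 first, T[0,1] = -(-1.9)/(2.1) = +0.9048; later rows by forward substitution.
  T[0,:] = [+0.0000 +0.9048 -0.7143]
  T[1,:] = [+0.0000 -0.9909 +0.2585]
  T[2,:] = [+0.0000 +1.5001 -1.0652]
moduli |λ_i(T)| = 1.6519, 0.4043, 0.0000.
spectral radius ρ = 1.6519; 1.6519 > 1: divergent.

no, ρ = 1.6519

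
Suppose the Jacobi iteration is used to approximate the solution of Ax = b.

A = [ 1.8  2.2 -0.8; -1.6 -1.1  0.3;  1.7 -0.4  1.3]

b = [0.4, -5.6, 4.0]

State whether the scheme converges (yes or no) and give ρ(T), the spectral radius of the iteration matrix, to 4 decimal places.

no, ρ = 1.2147

A = D + L + U where D = diag(1.8, -1.1, 1.3).
T_J = -D⁻¹(L+U): T[1,2] = -(0.3)/(-1.1) = +0.2727; T[1,1] = 0.
  T[0,:] = [+0.0000  -1.2222  +0.4444]
  T[1,:] = [-1.4545  +0.0000  +0.2727]
  T[2,:] = [-1.3077  +0.3077  +0.0000]
|λ(T)| sorted: 1.2147, 1.0243, 0.1905.
spectral radius ρ = 1.2147; 1.2147 > 1, so it fails to converge.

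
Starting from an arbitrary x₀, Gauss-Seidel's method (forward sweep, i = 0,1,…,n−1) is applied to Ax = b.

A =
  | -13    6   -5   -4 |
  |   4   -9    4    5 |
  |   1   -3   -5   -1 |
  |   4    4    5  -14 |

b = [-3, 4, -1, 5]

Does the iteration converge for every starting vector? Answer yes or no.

yes

Split A = D + L + U, D = diag(-13, -9, -5, -14).
GS T = -(D+L)⁻¹U: row 0 first, T[0,1] = -(6)/(-13) = +0.4615; later rows by forward substitution.
  T[0,:] = [+0.0000  +0.4615  -0.3846  -0.3077]
  T[1,:] = [+0.0000  +0.2051  +0.2735  +0.4188]
  T[2,:] = [+0.0000  -0.0308  -0.2410  -0.5128]
  T[3,:] = [+0.0000  +0.1795  -0.1178  -0.1514]
moduli |λ_i(T)| = 0.5426, 0.2774, 0.0779, 0.0000.
ρ = 0.5426; 0.5426 < 1, so it converges for any x₀.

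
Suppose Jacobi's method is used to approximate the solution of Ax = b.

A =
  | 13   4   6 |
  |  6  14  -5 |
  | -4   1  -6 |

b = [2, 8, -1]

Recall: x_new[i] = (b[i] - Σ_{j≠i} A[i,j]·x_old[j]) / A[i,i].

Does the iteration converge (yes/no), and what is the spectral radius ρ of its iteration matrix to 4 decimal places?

yes, ρ = 0.7954

Diagonal D = diag(13, 14, -6); L, U strict lower/upper.
Jacobi: T = -D⁻¹(L+U), T[0,2] = -(6)/(13) = -0.4615; T[0,0] = 0.
  T[0,:] = [+0.0000  -0.3077  -0.4615]
  T[1,:] = [-0.4286  +0.0000  +0.3571]
  T[2,:] = [-0.6667  +0.1667  +0.0000]
|eigenvalues of T|: 0.7954, 0.5546, 0.2408.
spectral radius ρ = 0.7954; 0.7954 < 1: convergent.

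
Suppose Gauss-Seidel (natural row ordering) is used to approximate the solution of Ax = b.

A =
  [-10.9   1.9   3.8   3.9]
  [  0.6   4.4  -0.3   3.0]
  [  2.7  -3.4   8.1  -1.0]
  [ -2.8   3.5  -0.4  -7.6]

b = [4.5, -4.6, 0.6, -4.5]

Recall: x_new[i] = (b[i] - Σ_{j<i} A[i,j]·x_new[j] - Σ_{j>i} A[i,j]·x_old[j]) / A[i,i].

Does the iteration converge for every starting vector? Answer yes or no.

yes

Write A = D+L+U with D = diag(-10.9, 4.4, 8.1, -7.6).
T_GS = -(D+L)⁻¹U: row 0 first, T[0,3] = -(3.9)/(-10.9) = +0.3578; later rows by forward substitution.
  T[0,:] = [+0.0000 +0.1743 +0.3486 +0.3578]
  T[1,:] = [+0.0000 -0.0238 +0.0206 -0.7306]
  T[2,:] = [+0.0000 -0.0681 -0.1075 -0.3025]
  T[3,:] = [+0.0000 -0.0716 -0.1133 -0.4524]
|roots of det(T-λI)|: 0.6224, 0.0295, 0.0295, 0.0000.
ρ = 0.6224; 0.6224 < 1: convergent.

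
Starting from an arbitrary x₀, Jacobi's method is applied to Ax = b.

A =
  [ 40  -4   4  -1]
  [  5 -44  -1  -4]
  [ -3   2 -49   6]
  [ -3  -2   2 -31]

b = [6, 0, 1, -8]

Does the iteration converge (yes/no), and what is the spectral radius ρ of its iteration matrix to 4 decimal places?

yes, ρ = 0.1876

A = D + L + U where D = diag(40, -44, -49, -31).
Jacobi: T = -D⁻¹(L+U), T[2,3] = -(6)/(-49) = +0.1224; T[2,2] = 0.
  T[0,:] = [+0.0000  +0.1000  -0.1000  +0.0250]
  T[1,:] = [+0.1136  +0.0000  -0.0227  -0.0909]
  T[2,:] = [-0.0612  +0.0408  +0.0000  +0.1224]
  T[3,:] = [-0.0968  -0.0645  +0.0645  +0.0000]
eigenvalue magnitudes: 0.1876, 0.1294, 0.0622, 0.0040.
ρ = 0.1876; 0.1876 < 1: convergent.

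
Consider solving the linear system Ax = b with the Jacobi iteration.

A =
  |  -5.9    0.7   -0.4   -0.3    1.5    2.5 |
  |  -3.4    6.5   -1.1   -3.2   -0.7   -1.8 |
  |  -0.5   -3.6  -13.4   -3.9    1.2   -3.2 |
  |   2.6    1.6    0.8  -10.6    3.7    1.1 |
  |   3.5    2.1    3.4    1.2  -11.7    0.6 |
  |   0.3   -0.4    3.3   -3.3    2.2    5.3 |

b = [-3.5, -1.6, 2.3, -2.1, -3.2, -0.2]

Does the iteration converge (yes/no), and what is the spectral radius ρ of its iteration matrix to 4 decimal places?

yes, ρ = 0.8276

A = D + L + U where D = diag(-5.9, 6.5, -13.4, -10.6, -11.7, 5.3).
Jacobi: T = -D⁻¹(L+U), T[0,2] = -(-0.4)/(-5.9) = -0.0678; T[0,0] = 0.
  T[0,:] = [+0.0000  +0.1186  -0.0678  -0.0508  +0.2542  +0.4237]
  T[1,:] = [+0.5231  +0.0000  +0.1692  +0.4923  +0.1077  +0.2769]
  T[2,:] = [-0.0373  -0.2687  +0.0000  -0.2910  +0.0896  -0.2388]
  T[3,:] = [+0.2453  +0.1509  +0.0755  +0.0000  +0.3491  +0.1038]
  T[4,:] = [+0.2991  +0.1795  +0.2906  +0.1026  +0.0000  +0.0513]
  T[5,:] = [-0.0566  +0.0755  -0.6226  +0.6226  -0.4151  +0.0000]
moduli |λ_i(T)| = 0.8276, 0.3726, 0.3726, 0.2901, 0.2901, 0.2771.
ρ(T) = max|λ| = 0.8276; 0.8276 < 1, so it converges for any x₀.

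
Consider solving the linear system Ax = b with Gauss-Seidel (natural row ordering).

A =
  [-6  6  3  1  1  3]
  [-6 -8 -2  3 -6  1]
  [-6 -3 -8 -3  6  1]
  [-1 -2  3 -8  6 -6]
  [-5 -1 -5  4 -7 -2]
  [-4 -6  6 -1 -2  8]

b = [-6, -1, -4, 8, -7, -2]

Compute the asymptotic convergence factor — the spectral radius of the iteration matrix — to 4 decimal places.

Write A = D+L+U with D = diag(-6, -8, -8, -8, -7, 8).
T_GS = -(D+L)⁻¹U: row 0 first, T[0,5] = -(3)/(-6) = +0.5000; later rows by forward substitution.
  T[0,:] = [+0.0000, +1.0000, +0.5000, +0.1667, +0.1667, +0.5000]
  T[1,:] = [+0.0000, -0.7500, -0.6250, +0.2500, -0.8750, -0.2500]
  T[2,:] = [+0.0000, -0.4688, -0.1406, -0.5938, +0.9531, -0.1562]
  T[3,:] = [+0.0000, -0.1133, +0.0410, -0.3060, +1.3053, -0.8086]
  T[4,:] = [+0.0000, -0.3371, -0.1440, +0.0945, +0.0711, -0.9576]
  T[5,:] = [+0.0000, +0.1906, -0.1441, +0.7015, -1.1068, -0.1608]
|roots of det(T-λI)|: 1.3538, 0.7754, 0.5119, 0.5119, 0.0365, 0.0000.
ρ(T) = max|λ| = 1.3538; 1.3538 > 1 ⇒ diverges.

1.3538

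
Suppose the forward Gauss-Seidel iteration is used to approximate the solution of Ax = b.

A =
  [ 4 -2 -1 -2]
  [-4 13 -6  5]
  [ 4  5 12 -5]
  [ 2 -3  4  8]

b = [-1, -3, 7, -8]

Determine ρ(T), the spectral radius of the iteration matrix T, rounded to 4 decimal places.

0.5368

Write A = D+L+U with D = diag(4, 13, 12, 8).
Gauss-Seidel: T = -(D+L)⁻¹U, row 0 first, T[0,2] = -(-1)/(4) = +0.2500; later rows by forward substitution.
  T[0,:] = [+0.0000  +0.5000  +0.2500  +0.5000]
  T[1,:] = [+0.0000  +0.1538  +0.5385  -0.2308]
  T[2,:] = [+0.0000  -0.2308  -0.3077  +0.3462]
  T[3,:] = [+0.0000  +0.0481  +0.2933  -0.3846]
|eigenvalues of T|: 0.5368, 0.2116, 0.2116, 0.0000.
ρ = 0.5368; 0.5368 < 1, so it converges for any x₀.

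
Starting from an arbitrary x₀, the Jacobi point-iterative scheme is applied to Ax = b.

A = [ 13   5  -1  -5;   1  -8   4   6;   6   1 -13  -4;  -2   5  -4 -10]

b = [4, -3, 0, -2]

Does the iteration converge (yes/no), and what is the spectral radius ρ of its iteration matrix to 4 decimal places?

Diagonal D = diag(13, -8, -13, -10); L, U strict lower/upper.
Jacobi: T = -D⁻¹(L+U), T[0,1] = -(5)/(13) = -0.3846; T[0,0] = 0.
  T[0,:] = [+0.0000 -0.3846 +0.0769 +0.3846]
  T[1,:] = [+0.1250 +0.0000 +0.5000 +0.7500]
  T[2,:] = [+0.4615 +0.0769 +0.0000 -0.3077]
  T[3,:] = [-0.2000 +0.5000 -0.4000 +0.0000]
eigenvalue magnitudes: 0.8659, 0.6103, 0.3830, 0.3830.
ρ = 0.8659; 0.8659 < 1 ⇒ converges.

yes, ρ = 0.8659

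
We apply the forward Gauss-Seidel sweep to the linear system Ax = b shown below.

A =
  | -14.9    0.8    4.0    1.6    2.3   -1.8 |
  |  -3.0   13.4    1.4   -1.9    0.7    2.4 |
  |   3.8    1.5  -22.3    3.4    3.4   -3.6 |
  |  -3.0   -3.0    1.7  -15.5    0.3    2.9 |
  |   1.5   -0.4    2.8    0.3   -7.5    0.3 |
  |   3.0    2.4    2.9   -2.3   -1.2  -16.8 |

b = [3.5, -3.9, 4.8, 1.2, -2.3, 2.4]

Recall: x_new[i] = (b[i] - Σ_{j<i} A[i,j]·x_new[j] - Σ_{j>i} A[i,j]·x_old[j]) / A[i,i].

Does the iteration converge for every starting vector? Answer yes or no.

yes

Split A = D + L + U, D = diag(-14.9, 13.4, -22.3, -15.5, -7.5, -16.8).
GS T = -(D+L)⁻¹U: row 0 first, T[0,5] = -(-1.8)/(-14.9) = -0.1208; later rows by forward substitution.
  T[0,:] = [+0.0000, +0.0537, +0.2685, +0.1074, +0.1544, -0.1208]
  T[1,:] = [+0.0000, +0.0120, -0.0444, +0.1658, -0.0177, -0.2062]
  T[2,:] = [+0.0000, +0.0100, +0.0428, +0.1819, +0.1776, -0.1959]
  T[3,:] = [+0.0000, -0.0116, -0.0387, -0.0329, +0.0124, +0.2289]
  T[4,:] = [+0.0000, +0.0133, +0.0705, +0.0792, +0.0986, -0.0371]
  T[5,:] = [+0.0000, +0.0137, +0.0492, +0.0731, +0.0470, -0.1135]
|roots of det(T-λI)|: 0.1794, 0.1326, 0.1326, 0.0300, 0.0013, 0.0000.
spectral radius ρ = 0.1794; 0.1794 < 1 ⇒ converges.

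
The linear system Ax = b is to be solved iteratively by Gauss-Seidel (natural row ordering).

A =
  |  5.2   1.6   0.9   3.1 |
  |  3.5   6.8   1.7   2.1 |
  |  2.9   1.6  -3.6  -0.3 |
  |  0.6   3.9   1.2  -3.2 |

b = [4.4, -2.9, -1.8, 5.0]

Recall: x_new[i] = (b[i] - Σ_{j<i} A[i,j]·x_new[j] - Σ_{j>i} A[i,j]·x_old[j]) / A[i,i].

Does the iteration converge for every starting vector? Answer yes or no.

yes

Write A = D+L+U with D = diag(5.2, 6.8, -3.6, -3.2).
Gauss-Seidel: T = -(D+L)⁻¹U, row 0 first, T[0,2] = -(0.9)/(5.2) = -0.1731; later rows by forward substitution.
  T[0,:] = [+0.0000 -0.3077 -0.1731 -0.5962]
  T[1,:] = [+0.0000 +0.1584 -0.1609 -0.0020]
  T[2,:] = [+0.0000 -0.1775 -0.2109 -0.5644]
  T[3,:] = [+0.0000 +0.0688 -0.3077 -0.3259]
moduli |λ_i(T)| = 0.6951, 0.3111, 0.0056, 0.0000.
ρ = 0.6951; 0.6951 < 1, so it converges for any x₀.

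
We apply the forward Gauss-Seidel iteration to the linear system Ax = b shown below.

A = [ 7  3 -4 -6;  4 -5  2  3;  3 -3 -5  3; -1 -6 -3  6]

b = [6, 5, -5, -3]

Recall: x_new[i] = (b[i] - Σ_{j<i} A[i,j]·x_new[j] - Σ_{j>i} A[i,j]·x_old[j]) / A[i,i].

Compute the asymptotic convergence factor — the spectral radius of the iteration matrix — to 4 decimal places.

1.3995

A = D + L + U where D = diag(7, -5, -5, 6).
T_GS = -(D+L)⁻¹U: row 0 first, T[0,1] = -(3)/(7) = -0.4286; later rows by forward substitution.
  T[0,:] = [+0.0000, -0.4286, +0.5714, +0.8571]
  T[1,:] = [+0.0000, -0.3429, +0.8571, +1.2857]
  T[2,:] = [+0.0000, -0.0514, -0.1714, +0.3429]
  T[3,:] = [+0.0000, -0.4400, +0.8667, +1.6000]
moduli |λ_i(T)| = 1.3995, 0.3489, 0.0351, 0.0000.
ρ(T) = max|λ| = 1.3995; 1.3995 > 1 ⇒ diverges.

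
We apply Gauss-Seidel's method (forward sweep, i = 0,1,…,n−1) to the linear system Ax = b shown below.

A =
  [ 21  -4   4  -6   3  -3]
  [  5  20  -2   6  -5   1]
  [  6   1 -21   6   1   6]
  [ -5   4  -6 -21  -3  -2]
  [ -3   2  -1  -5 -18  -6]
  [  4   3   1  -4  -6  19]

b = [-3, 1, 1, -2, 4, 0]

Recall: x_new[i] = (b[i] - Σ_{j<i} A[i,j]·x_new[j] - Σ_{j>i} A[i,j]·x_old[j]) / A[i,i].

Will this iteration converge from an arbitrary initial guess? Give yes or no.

yes

Diagonal D = diag(21, 20, -21, -21, -18, 19); L, U strict lower/upper.
GS T = -(D+L)⁻¹U: row 0 first, T[0,1] = -(-4)/(21) = +0.1905; later rows by forward substitution.
  T[0,:] = [+0.0000  +0.1905  -0.1905  +0.2857  -0.1429  +0.1429]
  T[1,:] = [+0.0000  -0.0476  +0.1476  -0.3714  +0.2857  -0.0857]
  T[2,:] = [+0.0000  +0.0522  -0.0474  +0.3497  +0.0204  +0.3224]
  T[3,:] = [+0.0000  -0.0693  +0.0870  -0.2387  -0.0603  -0.2377]
  T[4,:] = [+0.0000  -0.0207  +0.0266  -0.0420  +0.0712  -0.3186]
  T[5,:] = [+0.0000  -0.0565  +0.0460  -0.0834  -0.0063  -0.1842]
|roots of det(T-λI)|: 0.5508, 0.1415, 0.1183, 0.1183, 0.0500, 0.0000.
ρ = 0.5508; 0.5508 < 1 ⇒ converges.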